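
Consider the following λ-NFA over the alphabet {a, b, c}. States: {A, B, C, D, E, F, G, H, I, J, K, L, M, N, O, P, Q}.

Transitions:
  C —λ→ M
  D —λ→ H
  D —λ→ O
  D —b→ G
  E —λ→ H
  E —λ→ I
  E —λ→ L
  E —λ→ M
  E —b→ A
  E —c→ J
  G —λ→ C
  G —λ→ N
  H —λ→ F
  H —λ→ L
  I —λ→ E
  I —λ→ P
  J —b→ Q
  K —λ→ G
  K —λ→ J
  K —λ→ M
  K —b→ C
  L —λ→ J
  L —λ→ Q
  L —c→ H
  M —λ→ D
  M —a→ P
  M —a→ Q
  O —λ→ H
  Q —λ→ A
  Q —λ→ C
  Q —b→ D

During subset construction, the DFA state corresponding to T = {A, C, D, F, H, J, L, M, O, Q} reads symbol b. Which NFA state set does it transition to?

D on b → {G}.
J on b → {Q}.
Q on b → {D}.
No b-transition from A, C, F, H, L, M, O.
Union after reading b: {D, G, Q}.
Now take the λ-closure:
From D via λ: add H, O.
From G via λ: add C, N.
From Q via λ: add A.
From C via λ: add M.
From H via λ: add F, L.
From L via λ: add J.
No new states can be added; the closed set is {A, C, D, F, G, H, J, L, M, N, O, Q}.

{A, C, D, F, G, H, J, L, M, N, O, Q}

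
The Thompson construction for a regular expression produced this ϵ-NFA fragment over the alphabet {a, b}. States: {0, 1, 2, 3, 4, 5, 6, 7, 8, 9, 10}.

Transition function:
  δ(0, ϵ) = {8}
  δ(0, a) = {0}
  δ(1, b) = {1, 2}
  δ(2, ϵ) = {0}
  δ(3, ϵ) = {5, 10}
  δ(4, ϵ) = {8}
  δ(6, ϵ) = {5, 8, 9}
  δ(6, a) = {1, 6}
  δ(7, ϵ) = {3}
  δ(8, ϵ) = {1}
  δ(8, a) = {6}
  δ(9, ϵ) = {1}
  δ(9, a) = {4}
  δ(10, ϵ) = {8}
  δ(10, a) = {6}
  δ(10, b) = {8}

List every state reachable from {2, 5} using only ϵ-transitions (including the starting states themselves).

{0, 1, 2, 5, 8}

Start with {2, 5}.
From 2 via ϵ: add 0.
From 0 via ϵ: add 8.
From 8 via ϵ: add 1.
No new states can be added; the closed set is {0, 1, 2, 5, 8}.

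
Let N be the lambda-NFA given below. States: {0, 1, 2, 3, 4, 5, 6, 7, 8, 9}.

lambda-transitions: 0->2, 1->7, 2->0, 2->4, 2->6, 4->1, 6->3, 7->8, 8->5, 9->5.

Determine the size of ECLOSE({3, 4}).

6

Start with {3, 4}.
From 4 via lambda: add 1.
From 1 via lambda: add 7.
From 7 via lambda: add 8.
From 8 via lambda: add 5.
lambda-closure = {1, 3, 4, 5, 7, 8}, which has 6 states.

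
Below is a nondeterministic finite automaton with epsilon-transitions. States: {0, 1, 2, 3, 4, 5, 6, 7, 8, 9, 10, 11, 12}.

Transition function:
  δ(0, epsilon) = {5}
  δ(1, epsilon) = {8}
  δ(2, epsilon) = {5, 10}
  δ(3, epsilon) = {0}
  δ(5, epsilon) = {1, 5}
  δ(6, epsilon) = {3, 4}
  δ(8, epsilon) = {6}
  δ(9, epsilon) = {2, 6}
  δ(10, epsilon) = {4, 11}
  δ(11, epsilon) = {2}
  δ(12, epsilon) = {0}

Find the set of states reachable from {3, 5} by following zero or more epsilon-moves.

{0, 1, 3, 4, 5, 6, 8}

Start with {3, 5}.
From 3 via epsilon: add 0.
From 5 via epsilon: add 1.
From 1 via epsilon: add 8.
From 8 via epsilon: add 6.
From 6 via epsilon: add 4.
No new states can be added; the closed set is {0, 1, 3, 4, 5, 6, 8}.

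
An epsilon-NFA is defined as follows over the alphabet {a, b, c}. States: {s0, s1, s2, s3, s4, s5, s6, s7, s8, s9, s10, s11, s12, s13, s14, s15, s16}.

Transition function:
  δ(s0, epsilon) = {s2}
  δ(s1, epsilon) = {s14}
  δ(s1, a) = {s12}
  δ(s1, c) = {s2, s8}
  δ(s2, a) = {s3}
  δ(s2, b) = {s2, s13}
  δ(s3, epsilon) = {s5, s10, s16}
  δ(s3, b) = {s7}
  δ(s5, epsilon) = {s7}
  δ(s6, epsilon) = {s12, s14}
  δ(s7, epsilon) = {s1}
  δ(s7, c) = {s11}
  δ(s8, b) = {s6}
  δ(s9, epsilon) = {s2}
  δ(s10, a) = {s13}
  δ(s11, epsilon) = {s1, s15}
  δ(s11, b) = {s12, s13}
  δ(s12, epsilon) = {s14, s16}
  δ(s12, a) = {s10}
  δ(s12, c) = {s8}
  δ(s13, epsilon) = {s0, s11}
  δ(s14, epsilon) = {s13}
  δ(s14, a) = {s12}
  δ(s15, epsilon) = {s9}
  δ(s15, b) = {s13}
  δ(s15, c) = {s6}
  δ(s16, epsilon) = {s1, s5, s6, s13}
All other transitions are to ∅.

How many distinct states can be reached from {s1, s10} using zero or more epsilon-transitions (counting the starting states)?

9

Start with {s1, s10}.
From s1 via epsilon: add s14.
From s14 via epsilon: add s13.
From s13 via epsilon: add s0, s11.
From s0 via epsilon: add s2.
From s11 via epsilon: add s15.
From s15 via epsilon: add s9.
epsilon-closure = {s0, s1, s2, s9, s10, s11, s13, s14, s15}, which has 9 states.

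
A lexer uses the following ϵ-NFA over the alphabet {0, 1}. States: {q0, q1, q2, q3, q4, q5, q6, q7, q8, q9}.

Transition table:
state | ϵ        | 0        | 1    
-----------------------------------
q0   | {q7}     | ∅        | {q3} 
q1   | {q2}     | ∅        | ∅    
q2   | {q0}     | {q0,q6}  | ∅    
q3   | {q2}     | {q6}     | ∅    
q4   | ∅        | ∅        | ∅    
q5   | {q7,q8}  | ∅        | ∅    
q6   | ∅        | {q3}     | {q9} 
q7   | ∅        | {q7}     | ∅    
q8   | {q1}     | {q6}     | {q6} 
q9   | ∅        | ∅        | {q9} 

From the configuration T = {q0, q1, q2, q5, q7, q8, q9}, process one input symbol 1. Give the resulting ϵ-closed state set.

q0 on 1 → {q3}.
q8 on 1 → {q6}.
q9 on 1 → {q9}.
No 1-transition from q1, q2, q5, q7.
Union after reading 1: {q3, q6, q9}.
Now take the ϵ-closure:
From q3 via ϵ: add q2.
From q2 via ϵ: add q0.
From q0 via ϵ: add q7.
No new states can be added; the closed set is {q0, q2, q3, q6, q7, q9}.

{q0, q2, q3, q6, q7, q9}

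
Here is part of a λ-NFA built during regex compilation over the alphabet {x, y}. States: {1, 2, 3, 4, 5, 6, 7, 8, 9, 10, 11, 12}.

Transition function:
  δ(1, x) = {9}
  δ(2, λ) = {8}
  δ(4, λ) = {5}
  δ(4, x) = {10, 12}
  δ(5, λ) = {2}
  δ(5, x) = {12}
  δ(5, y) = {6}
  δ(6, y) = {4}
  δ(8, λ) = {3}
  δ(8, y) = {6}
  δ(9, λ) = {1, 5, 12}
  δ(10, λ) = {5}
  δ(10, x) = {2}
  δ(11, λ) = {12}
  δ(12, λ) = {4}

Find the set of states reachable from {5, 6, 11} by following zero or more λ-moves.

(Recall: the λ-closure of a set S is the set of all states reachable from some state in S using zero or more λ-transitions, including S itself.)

Start with {5, 6, 11}.
From 5 via λ: add 2.
From 11 via λ: add 12.
From 2 via λ: add 8.
From 12 via λ: add 4.
From 8 via λ: add 3.
No new states can be added; the closed set is {2, 3, 4, 5, 6, 8, 11, 12}.

{2, 3, 4, 5, 6, 8, 11, 12}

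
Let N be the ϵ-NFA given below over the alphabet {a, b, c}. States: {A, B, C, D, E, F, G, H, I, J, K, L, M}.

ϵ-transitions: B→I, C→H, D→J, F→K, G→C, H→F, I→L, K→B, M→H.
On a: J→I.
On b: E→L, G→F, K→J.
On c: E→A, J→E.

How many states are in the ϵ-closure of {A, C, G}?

9

Start with {A, C, G}.
From C via ϵ: add H.
From H via ϵ: add F.
From F via ϵ: add K.
From K via ϵ: add B.
From B via ϵ: add I.
From I via ϵ: add L.
ϵ-closure = {A, B, C, F, G, H, I, K, L}, which has 9 states.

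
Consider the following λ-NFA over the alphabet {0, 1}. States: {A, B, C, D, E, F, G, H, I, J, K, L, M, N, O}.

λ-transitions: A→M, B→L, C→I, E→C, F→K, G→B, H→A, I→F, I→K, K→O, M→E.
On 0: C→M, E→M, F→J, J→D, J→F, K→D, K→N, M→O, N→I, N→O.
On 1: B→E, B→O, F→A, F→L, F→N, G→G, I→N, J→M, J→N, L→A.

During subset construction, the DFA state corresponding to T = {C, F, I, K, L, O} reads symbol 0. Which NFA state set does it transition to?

{C, D, E, F, I, J, K, M, N, O}

C on 0 → {M}.
F on 0 → {J}.
K on 0 → {D, N}.
No 0-transition from I, L, O.
Union after reading 0: {D, J, M, N}.
Now take the λ-closure:
From M via λ: add E.
From E via λ: add C.
From C via λ: add I.
From I via λ: add F, K.
From K via λ: add O.
No new states can be added; the closed set is {C, D, E, F, I, J, K, M, N, O}.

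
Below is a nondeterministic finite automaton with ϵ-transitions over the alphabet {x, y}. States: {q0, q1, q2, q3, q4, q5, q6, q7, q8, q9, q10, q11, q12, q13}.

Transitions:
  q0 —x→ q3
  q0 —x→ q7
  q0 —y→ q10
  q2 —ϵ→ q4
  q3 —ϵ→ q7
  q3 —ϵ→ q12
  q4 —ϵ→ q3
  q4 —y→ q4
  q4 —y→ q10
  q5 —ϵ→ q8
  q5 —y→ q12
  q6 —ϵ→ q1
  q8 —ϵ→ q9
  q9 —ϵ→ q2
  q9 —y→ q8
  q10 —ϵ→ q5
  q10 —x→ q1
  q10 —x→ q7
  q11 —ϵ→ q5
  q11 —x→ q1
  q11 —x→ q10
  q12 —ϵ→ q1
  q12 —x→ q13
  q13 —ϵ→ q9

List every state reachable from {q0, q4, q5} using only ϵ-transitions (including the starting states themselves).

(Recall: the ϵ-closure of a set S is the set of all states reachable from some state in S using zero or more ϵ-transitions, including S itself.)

Start with {q0, q4, q5}.
From q4 via ϵ: add q3.
From q5 via ϵ: add q8.
From q3 via ϵ: add q7, q12.
From q8 via ϵ: add q9.
From q9 via ϵ: add q2.
From q12 via ϵ: add q1.
No new states can be added; the closed set is {q0, q1, q2, q3, q4, q5, q7, q8, q9, q12}.

{q0, q1, q2, q3, q4, q5, q7, q8, q9, q12}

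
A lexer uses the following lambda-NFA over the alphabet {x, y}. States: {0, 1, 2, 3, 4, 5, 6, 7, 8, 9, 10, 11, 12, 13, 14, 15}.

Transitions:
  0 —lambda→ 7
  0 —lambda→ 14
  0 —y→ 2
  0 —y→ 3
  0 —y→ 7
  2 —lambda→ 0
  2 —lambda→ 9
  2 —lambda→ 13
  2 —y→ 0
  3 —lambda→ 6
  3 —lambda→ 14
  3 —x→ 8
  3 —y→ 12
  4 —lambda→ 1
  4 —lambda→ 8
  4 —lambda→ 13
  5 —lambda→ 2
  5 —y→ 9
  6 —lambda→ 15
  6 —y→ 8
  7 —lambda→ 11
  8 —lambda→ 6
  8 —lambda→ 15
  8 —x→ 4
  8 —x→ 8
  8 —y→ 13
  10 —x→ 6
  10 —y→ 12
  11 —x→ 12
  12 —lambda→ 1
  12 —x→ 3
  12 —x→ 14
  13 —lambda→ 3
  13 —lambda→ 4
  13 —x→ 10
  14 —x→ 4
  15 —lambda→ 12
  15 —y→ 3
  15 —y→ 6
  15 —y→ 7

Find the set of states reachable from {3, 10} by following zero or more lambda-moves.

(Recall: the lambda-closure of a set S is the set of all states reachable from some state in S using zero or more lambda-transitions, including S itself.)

{1, 3, 6, 10, 12, 14, 15}

Start with {3, 10}.
From 3 via lambda: add 6, 14.
From 6 via lambda: add 15.
From 15 via lambda: add 12.
From 12 via lambda: add 1.
No new states can be added; the closed set is {1, 3, 6, 10, 12, 14, 15}.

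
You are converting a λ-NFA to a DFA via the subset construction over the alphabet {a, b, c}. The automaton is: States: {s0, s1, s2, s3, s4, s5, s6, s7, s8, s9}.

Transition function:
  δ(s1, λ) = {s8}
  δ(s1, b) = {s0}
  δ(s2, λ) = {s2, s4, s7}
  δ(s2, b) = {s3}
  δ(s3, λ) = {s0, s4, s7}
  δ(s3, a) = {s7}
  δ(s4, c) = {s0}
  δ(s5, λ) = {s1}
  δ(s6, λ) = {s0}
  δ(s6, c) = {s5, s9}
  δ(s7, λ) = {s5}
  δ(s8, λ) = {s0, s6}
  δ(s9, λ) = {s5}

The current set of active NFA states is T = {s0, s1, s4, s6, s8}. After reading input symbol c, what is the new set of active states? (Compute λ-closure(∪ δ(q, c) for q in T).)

{s0, s1, s5, s6, s8, s9}

s4 on c → {s0}.
s6 on c → {s5, s9}.
No c-transition from s0, s1, s8.
Union after reading c: {s0, s5, s9}.
Now take the λ-closure:
From s5 via λ: add s1.
From s1 via λ: add s8.
From s8 via λ: add s6.
No new states can be added; the closed set is {s0, s1, s5, s6, s8, s9}.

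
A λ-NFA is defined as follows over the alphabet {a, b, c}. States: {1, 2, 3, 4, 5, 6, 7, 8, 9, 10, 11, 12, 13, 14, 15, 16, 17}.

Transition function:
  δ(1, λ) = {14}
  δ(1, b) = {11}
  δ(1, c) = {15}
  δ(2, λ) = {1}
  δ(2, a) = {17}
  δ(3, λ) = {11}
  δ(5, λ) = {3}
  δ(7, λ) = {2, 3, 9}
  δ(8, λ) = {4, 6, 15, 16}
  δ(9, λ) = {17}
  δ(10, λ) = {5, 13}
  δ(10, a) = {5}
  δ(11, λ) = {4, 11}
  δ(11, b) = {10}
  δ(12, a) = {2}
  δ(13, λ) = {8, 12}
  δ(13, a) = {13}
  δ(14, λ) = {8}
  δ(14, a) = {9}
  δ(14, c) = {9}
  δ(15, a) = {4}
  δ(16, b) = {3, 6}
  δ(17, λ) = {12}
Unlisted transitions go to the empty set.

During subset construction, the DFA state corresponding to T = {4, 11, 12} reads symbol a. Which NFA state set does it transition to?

{1, 2, 4, 6, 8, 14, 15, 16}

12 on a → {2}.
No a-transition from 4, 11.
Union after reading a: {2}.
Now take the λ-closure:
From 2 via λ: add 1.
From 1 via λ: add 14.
From 14 via λ: add 8.
From 8 via λ: add 4, 6, 15, 16.
No new states can be added; the closed set is {1, 2, 4, 6, 8, 14, 15, 16}.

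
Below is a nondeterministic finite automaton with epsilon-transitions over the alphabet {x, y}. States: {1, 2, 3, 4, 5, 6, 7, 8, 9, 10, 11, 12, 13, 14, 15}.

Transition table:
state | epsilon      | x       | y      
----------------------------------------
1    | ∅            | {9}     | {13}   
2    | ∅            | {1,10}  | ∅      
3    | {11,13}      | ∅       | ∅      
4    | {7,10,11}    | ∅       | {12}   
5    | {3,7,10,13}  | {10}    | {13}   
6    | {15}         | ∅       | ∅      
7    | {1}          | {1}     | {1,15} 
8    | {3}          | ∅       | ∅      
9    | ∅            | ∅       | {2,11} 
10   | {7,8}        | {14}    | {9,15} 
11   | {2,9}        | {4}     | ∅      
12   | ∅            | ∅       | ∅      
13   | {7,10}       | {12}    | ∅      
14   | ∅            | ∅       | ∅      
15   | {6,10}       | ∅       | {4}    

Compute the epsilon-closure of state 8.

{1, 2, 3, 7, 8, 9, 10, 11, 13}

Start with {8}.
From 8 via epsilon: add 3.
From 3 via epsilon: add 11, 13.
From 11 via epsilon: add 2, 9.
From 13 via epsilon: add 7, 10.
From 7 via epsilon: add 1.
No new states can be added; the closed set is {1, 2, 3, 7, 8, 9, 10, 11, 13}.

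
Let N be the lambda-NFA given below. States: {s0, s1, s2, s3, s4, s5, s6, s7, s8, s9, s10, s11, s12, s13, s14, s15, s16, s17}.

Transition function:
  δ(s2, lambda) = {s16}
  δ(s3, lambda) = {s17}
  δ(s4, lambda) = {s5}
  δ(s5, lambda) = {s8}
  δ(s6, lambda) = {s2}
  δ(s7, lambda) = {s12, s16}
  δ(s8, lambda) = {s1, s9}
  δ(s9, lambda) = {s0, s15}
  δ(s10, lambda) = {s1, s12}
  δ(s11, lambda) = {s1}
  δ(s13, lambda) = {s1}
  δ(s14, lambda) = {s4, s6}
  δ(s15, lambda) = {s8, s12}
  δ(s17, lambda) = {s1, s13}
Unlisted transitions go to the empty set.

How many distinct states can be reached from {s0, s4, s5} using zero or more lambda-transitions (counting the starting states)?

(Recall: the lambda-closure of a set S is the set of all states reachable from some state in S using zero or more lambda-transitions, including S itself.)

Start with {s0, s4, s5}.
From s5 via lambda: add s8.
From s8 via lambda: add s1, s9.
From s9 via lambda: add s15.
From s15 via lambda: add s12.
lambda-closure = {s0, s1, s4, s5, s8, s9, s12, s15}, which has 8 states.

8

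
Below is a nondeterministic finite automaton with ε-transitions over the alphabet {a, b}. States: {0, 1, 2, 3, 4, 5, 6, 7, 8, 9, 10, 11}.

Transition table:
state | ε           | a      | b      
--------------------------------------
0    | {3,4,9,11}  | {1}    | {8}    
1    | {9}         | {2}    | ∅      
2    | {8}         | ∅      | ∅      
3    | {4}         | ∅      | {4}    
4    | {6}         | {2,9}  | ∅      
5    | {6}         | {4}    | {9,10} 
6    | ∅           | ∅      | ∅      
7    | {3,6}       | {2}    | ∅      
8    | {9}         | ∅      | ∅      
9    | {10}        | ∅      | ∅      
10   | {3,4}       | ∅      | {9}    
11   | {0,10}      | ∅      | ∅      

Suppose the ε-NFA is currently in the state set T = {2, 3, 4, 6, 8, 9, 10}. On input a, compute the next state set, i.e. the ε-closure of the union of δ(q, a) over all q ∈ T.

4 on a → {2, 9}.
No a-transition from 2, 3, 6, 8, 9, 10.
Union after reading a: {2, 9}.
Now take the ε-closure:
From 2 via ε: add 8.
From 9 via ε: add 10.
From 10 via ε: add 3, 4.
From 4 via ε: add 6.
No new states can be added; the closed set is {2, 3, 4, 6, 8, 9, 10}.

{2, 3, 4, 6, 8, 9, 10}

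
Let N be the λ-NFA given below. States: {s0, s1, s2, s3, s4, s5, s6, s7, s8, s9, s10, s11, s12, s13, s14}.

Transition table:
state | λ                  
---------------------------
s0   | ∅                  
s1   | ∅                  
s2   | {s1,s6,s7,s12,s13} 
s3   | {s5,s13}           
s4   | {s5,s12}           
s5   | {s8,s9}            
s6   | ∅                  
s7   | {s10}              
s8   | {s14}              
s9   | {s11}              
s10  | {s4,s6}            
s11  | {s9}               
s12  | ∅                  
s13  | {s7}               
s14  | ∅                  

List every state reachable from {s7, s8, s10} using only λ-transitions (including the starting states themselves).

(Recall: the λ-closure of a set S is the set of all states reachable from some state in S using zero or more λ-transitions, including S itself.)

Start with {s7, s8, s10}.
From s8 via λ: add s14.
From s10 via λ: add s4, s6.
From s4 via λ: add s5, s12.
From s5 via λ: add s9.
From s9 via λ: add s11.
No new states can be added; the closed set is {s4, s5, s6, s7, s8, s9, s10, s11, s12, s14}.

{s4, s5, s6, s7, s8, s9, s10, s11, s12, s14}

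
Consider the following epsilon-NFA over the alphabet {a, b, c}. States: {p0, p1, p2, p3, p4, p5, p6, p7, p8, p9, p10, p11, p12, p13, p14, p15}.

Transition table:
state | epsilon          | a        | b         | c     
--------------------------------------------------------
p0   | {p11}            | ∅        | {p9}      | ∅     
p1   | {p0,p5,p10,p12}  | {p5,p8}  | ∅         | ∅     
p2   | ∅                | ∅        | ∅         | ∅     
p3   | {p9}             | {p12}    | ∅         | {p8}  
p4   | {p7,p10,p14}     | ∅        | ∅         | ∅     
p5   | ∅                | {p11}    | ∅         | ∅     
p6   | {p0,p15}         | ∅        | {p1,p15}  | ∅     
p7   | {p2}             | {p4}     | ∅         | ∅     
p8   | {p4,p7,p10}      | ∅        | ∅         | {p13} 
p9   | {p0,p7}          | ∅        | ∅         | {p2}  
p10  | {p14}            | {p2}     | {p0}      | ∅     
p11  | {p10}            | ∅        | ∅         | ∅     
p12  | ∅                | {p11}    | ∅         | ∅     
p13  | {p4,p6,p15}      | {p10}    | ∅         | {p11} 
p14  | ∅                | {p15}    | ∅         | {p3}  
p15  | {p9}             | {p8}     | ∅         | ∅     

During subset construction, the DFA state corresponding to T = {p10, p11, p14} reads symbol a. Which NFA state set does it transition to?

p10 on a → {p2}.
p14 on a → {p15}.
No a-transition from p11.
Union after reading a: {p2, p15}.
Now take the epsilon-closure:
From p15 via epsilon: add p9.
From p9 via epsilon: add p0, p7.
From p0 via epsilon: add p11.
From p11 via epsilon: add p10.
From p10 via epsilon: add p14.
No new states can be added; the closed set is {p0, p2, p7, p9, p10, p11, p14, p15}.

{p0, p2, p7, p9, p10, p11, p14, p15}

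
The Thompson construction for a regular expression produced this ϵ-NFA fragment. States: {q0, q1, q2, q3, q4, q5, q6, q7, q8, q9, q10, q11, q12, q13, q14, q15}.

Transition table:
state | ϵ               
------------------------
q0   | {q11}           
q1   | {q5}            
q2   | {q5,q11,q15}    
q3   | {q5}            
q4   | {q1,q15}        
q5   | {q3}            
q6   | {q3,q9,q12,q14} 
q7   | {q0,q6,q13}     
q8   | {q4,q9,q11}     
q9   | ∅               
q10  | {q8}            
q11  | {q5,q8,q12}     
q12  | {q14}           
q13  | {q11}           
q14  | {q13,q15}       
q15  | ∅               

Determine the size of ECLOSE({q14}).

11

Start with {q14}.
From q14 via ϵ: add q13, q15.
From q13 via ϵ: add q11.
From q11 via ϵ: add q5, q8, q12.
From q5 via ϵ: add q3.
From q8 via ϵ: add q4, q9.
From q4 via ϵ: add q1.
ϵ-closure = {q1, q3, q4, q5, q8, q9, q11, q12, q13, q14, q15}, which has 11 states.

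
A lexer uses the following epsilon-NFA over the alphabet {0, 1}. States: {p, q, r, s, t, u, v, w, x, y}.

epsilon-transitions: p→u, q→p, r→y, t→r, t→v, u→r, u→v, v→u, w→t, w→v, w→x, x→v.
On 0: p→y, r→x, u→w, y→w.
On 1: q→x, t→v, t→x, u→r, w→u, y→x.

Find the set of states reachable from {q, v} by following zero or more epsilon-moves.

{p, q, r, u, v, y}

Start with {q, v}.
From q via epsilon: add p.
From v via epsilon: add u.
From u via epsilon: add r.
From r via epsilon: add y.
No new states can be added; the closed set is {p, q, r, u, v, y}.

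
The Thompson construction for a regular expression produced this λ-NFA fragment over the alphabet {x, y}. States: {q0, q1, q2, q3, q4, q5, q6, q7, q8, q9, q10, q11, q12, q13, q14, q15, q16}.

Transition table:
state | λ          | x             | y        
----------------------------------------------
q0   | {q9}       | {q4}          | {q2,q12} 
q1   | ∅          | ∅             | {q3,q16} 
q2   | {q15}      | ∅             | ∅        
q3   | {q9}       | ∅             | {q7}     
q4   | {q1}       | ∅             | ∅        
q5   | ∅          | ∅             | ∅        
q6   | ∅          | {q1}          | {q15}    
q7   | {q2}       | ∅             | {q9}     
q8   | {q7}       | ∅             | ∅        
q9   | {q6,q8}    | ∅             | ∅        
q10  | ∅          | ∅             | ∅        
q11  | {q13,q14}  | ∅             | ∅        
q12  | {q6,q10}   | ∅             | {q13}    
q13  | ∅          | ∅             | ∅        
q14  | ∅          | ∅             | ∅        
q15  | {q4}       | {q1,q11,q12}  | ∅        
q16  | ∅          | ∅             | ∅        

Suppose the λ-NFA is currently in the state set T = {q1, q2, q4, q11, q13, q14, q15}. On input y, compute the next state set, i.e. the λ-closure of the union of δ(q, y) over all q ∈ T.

{q1, q2, q3, q4, q6, q7, q8, q9, q15, q16}

q1 on y → {q3, q16}.
No y-transition from q2, q4, q11, q13, q14, q15.
Union after reading y: {q3, q16}.
Now take the λ-closure:
From q3 via λ: add q9.
From q9 via λ: add q6, q8.
From q8 via λ: add q7.
From q7 via λ: add q2.
From q2 via λ: add q15.
From q15 via λ: add q4.
From q4 via λ: add q1.
No new states can be added; the closed set is {q1, q2, q3, q4, q6, q7, q8, q9, q15, q16}.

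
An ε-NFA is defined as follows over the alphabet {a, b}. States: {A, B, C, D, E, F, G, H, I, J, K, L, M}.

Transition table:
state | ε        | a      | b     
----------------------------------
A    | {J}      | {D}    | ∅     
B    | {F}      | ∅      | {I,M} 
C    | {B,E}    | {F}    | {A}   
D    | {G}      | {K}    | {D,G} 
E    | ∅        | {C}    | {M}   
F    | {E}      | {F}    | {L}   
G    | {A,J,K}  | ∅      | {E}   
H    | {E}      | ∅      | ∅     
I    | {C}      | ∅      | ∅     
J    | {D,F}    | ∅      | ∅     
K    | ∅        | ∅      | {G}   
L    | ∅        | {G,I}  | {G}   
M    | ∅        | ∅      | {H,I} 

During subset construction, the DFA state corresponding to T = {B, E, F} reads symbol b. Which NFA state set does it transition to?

{B, C, E, F, I, L, M}

B on b → {I, M}.
E on b → {M}.
F on b → {L}.
Union after reading b: {I, L, M}.
Now take the ε-closure:
From I via ε: add C.
From C via ε: add B, E.
From B via ε: add F.
No new states can be added; the closed set is {B, C, E, F, I, L, M}.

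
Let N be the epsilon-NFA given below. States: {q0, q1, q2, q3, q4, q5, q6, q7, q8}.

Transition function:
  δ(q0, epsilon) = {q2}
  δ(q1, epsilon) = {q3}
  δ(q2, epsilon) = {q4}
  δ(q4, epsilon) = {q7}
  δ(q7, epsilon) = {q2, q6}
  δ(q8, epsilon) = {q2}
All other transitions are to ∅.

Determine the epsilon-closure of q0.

{q0, q2, q4, q6, q7}

Start with {q0}.
From q0 via epsilon: add q2.
From q2 via epsilon: add q4.
From q4 via epsilon: add q7.
From q7 via epsilon: add q6.
No new states can be added; the closed set is {q0, q2, q4, q6, q7}.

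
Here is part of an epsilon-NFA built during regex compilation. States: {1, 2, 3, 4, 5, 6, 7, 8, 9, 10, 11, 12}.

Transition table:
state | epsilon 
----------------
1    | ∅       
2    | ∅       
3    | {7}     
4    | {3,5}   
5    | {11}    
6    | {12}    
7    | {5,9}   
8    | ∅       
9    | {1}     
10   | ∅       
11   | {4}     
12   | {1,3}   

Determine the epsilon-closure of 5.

{1, 3, 4, 5, 7, 9, 11}

Start with {5}.
From 5 via epsilon: add 11.
From 11 via epsilon: add 4.
From 4 via epsilon: add 3.
From 3 via epsilon: add 7.
From 7 via epsilon: add 9.
From 9 via epsilon: add 1.
No new states can be added; the closed set is {1, 3, 4, 5, 7, 9, 11}.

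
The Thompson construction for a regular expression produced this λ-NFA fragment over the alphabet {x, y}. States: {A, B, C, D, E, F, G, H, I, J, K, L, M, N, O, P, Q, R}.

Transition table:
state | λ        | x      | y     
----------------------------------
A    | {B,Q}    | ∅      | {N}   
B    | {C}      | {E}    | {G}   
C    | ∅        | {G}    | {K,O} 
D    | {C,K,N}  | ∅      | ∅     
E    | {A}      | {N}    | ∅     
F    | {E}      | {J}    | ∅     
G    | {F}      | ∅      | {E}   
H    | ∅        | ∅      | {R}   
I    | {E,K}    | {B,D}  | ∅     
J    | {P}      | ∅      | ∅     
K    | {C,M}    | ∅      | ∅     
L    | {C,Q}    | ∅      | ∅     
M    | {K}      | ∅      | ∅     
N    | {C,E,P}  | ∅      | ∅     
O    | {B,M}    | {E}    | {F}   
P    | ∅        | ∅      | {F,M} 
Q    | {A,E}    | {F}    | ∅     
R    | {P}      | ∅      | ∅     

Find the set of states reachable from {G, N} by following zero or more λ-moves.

Start with {G, N}.
From G via λ: add F.
From N via λ: add C, E, P.
From E via λ: add A.
From A via λ: add B, Q.
No new states can be added; the closed set is {A, B, C, E, F, G, N, P, Q}.

{A, B, C, E, F, G, N, P, Q}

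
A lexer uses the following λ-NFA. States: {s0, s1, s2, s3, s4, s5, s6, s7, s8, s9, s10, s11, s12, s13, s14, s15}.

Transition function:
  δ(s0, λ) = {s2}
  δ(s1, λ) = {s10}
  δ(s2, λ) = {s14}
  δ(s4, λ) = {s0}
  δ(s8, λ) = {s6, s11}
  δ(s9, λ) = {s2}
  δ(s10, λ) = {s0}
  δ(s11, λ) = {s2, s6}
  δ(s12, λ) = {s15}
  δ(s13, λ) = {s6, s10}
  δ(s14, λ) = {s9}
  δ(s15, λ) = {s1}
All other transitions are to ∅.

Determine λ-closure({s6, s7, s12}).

Start with {s6, s7, s12}.
From s12 via λ: add s15.
From s15 via λ: add s1.
From s1 via λ: add s10.
From s10 via λ: add s0.
From s0 via λ: add s2.
From s2 via λ: add s14.
From s14 via λ: add s9.
No new states can be added; the closed set is {s0, s1, s2, s6, s7, s9, s10, s12, s14, s15}.

{s0, s1, s2, s6, s7, s9, s10, s12, s14, s15}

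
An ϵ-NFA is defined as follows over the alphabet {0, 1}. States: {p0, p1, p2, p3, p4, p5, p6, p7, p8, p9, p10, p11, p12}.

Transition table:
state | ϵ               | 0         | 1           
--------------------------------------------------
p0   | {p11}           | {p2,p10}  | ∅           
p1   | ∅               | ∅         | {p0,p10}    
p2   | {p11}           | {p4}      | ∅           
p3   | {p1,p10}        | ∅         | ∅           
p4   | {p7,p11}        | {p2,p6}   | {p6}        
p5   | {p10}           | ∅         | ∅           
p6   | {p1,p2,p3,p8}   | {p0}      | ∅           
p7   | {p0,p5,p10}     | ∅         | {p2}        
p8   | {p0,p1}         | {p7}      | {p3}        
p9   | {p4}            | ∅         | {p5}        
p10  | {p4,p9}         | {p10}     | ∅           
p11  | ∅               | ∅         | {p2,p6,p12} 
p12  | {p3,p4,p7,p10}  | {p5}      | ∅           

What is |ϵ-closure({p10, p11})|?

Start with {p10, p11}.
From p10 via ϵ: add p4, p9.
From p4 via ϵ: add p7.
From p7 via ϵ: add p0, p5.
ϵ-closure = {p0, p4, p5, p7, p9, p10, p11}, which has 7 states.

7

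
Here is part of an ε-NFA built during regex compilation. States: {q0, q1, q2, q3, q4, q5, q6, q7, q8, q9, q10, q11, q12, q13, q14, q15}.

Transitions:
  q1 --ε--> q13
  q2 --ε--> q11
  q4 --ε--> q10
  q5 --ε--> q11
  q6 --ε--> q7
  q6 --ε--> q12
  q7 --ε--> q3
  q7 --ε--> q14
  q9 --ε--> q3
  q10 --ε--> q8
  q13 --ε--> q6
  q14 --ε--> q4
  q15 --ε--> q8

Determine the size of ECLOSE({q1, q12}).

Start with {q1, q12}.
From q1 via ε: add q13.
From q13 via ε: add q6.
From q6 via ε: add q7.
From q7 via ε: add q3, q14.
From q14 via ε: add q4.
From q4 via ε: add q10.
From q10 via ε: add q8.
ε-closure = {q1, q3, q4, q6, q7, q8, q10, q12, q13, q14}, which has 10 states.

10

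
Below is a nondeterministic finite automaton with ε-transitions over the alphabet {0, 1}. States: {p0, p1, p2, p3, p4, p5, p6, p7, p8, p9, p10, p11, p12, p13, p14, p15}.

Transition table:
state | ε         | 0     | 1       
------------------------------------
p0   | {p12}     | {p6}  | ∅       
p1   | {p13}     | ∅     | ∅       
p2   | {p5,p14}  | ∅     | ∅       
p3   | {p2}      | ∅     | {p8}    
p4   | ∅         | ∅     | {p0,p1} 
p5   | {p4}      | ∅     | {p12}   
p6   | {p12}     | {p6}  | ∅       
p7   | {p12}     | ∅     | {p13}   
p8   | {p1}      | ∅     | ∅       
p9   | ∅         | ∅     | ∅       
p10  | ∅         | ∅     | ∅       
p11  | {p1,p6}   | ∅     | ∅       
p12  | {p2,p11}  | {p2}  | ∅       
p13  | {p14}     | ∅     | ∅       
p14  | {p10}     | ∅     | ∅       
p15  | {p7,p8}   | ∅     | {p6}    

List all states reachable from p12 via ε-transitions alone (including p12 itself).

{p1, p2, p4, p5, p6, p10, p11, p12, p13, p14}

Start with {p12}.
From p12 via ε: add p2, p11.
From p2 via ε: add p5, p14.
From p11 via ε: add p1, p6.
From p1 via ε: add p13.
From p5 via ε: add p4.
From p14 via ε: add p10.
No new states can be added; the closed set is {p1, p2, p4, p5, p6, p10, p11, p12, p13, p14}.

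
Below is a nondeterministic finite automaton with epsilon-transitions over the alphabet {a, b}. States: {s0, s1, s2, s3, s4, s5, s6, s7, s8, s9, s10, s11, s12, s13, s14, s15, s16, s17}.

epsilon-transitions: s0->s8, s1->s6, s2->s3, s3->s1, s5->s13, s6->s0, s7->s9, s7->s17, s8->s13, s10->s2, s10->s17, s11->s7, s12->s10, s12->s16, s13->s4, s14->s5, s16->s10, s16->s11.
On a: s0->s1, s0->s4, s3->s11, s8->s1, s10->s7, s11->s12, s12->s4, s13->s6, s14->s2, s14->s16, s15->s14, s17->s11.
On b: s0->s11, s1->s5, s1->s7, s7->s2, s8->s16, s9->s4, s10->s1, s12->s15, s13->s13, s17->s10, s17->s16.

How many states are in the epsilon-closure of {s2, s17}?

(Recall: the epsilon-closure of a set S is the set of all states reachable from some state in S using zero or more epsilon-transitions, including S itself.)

9

Start with {s2, s17}.
From s2 via epsilon: add s3.
From s3 via epsilon: add s1.
From s1 via epsilon: add s6.
From s6 via epsilon: add s0.
From s0 via epsilon: add s8.
From s8 via epsilon: add s13.
From s13 via epsilon: add s4.
epsilon-closure = {s0, s1, s2, s3, s4, s6, s8, s13, s17}, which has 9 states.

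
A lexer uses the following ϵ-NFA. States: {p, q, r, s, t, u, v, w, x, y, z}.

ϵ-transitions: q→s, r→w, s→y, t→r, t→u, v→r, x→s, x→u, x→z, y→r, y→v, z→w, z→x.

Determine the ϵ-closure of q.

Start with {q}.
From q via ϵ: add s.
From s via ϵ: add y.
From y via ϵ: add r, v.
From r via ϵ: add w.
No new states can be added; the closed set is {q, r, s, v, w, y}.

{q, r, s, v, w, y}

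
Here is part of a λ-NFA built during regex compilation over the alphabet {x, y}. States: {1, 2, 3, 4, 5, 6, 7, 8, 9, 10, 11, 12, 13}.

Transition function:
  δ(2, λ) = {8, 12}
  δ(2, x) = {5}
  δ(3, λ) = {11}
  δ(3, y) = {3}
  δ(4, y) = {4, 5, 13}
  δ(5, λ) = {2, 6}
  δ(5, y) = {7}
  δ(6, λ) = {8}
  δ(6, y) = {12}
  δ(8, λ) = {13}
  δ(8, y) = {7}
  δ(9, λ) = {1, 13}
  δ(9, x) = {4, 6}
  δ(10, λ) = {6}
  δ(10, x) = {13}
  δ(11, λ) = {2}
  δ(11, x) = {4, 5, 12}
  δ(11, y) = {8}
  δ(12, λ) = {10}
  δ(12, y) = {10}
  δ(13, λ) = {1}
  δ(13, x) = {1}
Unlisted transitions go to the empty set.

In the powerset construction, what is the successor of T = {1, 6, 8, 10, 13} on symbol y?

{1, 6, 7, 8, 10, 12, 13}

6 on y → {12}.
8 on y → {7}.
No y-transition from 1, 10, 13.
Union after reading y: {7, 12}.
Now take the λ-closure:
From 12 via λ: add 10.
From 10 via λ: add 6.
From 6 via λ: add 8.
From 8 via λ: add 13.
From 13 via λ: add 1.
No new states can be added; the closed set is {1, 6, 7, 8, 10, 12, 13}.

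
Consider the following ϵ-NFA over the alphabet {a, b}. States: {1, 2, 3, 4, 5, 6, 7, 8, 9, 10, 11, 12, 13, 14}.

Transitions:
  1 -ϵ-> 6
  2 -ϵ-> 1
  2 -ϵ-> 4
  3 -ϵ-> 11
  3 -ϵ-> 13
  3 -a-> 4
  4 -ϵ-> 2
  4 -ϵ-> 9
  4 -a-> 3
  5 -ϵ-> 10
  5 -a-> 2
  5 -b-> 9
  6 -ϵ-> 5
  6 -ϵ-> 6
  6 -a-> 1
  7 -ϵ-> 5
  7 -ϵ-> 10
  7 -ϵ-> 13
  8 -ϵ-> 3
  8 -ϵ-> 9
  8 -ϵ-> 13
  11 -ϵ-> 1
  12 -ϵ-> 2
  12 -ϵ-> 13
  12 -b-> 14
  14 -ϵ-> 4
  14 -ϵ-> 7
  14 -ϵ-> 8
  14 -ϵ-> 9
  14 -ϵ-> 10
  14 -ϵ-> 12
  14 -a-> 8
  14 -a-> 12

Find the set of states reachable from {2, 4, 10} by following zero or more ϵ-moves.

Start with {2, 4, 10}.
From 2 via ϵ: add 1.
From 4 via ϵ: add 9.
From 1 via ϵ: add 6.
From 6 via ϵ: add 5.
No new states can be added; the closed set is {1, 2, 4, 5, 6, 9, 10}.

{1, 2, 4, 5, 6, 9, 10}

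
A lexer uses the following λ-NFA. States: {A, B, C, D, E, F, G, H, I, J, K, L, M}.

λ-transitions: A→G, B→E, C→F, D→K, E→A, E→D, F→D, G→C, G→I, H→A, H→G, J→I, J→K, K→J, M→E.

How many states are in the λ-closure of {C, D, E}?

9

Start with {C, D, E}.
From C via λ: add F.
From D via λ: add K.
From E via λ: add A.
From A via λ: add G.
From K via λ: add J.
From G via λ: add I.
λ-closure = {A, C, D, E, F, G, I, J, K}, which has 9 states.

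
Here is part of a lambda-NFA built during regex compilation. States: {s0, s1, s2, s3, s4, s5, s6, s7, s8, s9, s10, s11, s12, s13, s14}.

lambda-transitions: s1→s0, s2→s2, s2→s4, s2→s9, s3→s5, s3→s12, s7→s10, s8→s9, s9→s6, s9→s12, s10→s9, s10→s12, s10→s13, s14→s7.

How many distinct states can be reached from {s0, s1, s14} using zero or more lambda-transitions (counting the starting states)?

Start with {s0, s1, s14}.
From s14 via lambda: add s7.
From s7 via lambda: add s10.
From s10 via lambda: add s9, s12, s13.
From s9 via lambda: add s6.
lambda-closure = {s0, s1, s6, s7, s9, s10, s12, s13, s14}, which has 9 states.

9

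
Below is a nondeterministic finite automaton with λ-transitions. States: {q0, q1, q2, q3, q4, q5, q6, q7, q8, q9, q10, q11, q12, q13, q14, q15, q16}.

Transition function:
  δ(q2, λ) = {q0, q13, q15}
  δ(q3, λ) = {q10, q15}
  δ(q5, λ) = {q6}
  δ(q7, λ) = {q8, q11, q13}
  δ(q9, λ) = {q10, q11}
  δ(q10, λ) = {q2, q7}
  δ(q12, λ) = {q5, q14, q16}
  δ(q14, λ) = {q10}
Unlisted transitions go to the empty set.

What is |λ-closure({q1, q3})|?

Start with {q1, q3}.
From q3 via λ: add q10, q15.
From q10 via λ: add q2, q7.
From q2 via λ: add q0, q13.
From q7 via λ: add q8, q11.
λ-closure = {q0, q1, q2, q3, q7, q8, q10, q11, q13, q15}, which has 10 states.

10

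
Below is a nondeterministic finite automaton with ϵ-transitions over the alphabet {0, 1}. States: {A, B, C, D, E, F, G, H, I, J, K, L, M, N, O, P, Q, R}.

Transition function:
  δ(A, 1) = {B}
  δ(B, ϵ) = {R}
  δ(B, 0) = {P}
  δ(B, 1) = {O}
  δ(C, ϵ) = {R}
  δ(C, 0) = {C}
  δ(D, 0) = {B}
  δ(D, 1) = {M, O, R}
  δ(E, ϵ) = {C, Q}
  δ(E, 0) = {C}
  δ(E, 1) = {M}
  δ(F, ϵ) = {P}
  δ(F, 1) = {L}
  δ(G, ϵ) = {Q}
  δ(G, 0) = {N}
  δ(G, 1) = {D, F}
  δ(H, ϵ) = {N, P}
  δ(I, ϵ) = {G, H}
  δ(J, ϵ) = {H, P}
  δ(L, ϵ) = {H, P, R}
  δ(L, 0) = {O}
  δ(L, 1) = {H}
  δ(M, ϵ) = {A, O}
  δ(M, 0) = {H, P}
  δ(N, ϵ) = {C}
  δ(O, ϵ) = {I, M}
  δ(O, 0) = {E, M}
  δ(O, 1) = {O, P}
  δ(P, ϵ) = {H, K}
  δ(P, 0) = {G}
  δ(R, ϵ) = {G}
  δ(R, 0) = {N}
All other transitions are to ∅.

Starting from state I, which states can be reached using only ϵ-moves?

{C, G, H, I, K, N, P, Q, R}

Start with {I}.
From I via ϵ: add G, H.
From G via ϵ: add Q.
From H via ϵ: add N, P.
From N via ϵ: add C.
From P via ϵ: add K.
From C via ϵ: add R.
No new states can be added; the closed set is {C, G, H, I, K, N, P, Q, R}.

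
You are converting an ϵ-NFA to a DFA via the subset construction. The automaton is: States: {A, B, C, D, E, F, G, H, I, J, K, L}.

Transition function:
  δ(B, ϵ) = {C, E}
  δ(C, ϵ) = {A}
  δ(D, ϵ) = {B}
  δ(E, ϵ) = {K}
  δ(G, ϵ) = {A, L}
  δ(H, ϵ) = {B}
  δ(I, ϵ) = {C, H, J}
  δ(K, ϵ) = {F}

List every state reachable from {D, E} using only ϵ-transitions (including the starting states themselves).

{A, B, C, D, E, F, K}

Start with {D, E}.
From D via ϵ: add B.
From E via ϵ: add K.
From B via ϵ: add C.
From K via ϵ: add F.
From C via ϵ: add A.
No new states can be added; the closed set is {A, B, C, D, E, F, K}.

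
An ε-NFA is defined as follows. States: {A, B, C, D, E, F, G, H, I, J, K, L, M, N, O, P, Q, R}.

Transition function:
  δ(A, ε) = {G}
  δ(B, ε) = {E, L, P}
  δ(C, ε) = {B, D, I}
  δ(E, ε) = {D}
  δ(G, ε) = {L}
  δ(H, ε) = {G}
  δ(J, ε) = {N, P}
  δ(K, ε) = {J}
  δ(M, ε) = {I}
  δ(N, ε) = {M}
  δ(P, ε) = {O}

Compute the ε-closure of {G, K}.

Start with {G, K}.
From G via ε: add L.
From K via ε: add J.
From J via ε: add N, P.
From N via ε: add M.
From P via ε: add O.
From M via ε: add I.
No new states can be added; the closed set is {G, I, J, K, L, M, N, O, P}.

{G, I, J, K, L, M, N, O, P}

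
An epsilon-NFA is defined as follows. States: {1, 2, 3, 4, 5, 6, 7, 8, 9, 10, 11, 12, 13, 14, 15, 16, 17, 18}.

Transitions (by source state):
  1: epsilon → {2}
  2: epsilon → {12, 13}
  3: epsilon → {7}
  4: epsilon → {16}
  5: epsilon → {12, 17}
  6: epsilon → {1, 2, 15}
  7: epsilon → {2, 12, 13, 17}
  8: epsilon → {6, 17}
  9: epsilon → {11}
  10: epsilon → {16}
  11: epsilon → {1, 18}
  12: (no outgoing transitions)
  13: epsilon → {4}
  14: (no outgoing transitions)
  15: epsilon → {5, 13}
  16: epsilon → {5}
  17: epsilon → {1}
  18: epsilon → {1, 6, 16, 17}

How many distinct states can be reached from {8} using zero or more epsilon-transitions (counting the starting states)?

11

Start with {8}.
From 8 via epsilon: add 6, 17.
From 6 via epsilon: add 1, 2, 15.
From 2 via epsilon: add 12, 13.
From 15 via epsilon: add 5.
From 13 via epsilon: add 4.
From 4 via epsilon: add 16.
epsilon-closure = {1, 2, 4, 5, 6, 8, 12, 13, 15, 16, 17}, which has 11 states.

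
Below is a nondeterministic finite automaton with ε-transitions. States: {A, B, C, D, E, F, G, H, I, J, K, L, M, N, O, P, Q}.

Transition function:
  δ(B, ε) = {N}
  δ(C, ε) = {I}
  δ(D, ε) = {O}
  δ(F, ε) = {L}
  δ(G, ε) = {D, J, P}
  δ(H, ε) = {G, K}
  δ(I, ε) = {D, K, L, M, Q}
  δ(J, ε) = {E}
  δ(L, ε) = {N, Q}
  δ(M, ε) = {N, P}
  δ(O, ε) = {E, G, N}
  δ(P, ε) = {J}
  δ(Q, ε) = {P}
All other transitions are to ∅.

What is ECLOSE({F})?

Start with {F}.
From F via ε: add L.
From L via ε: add N, Q.
From Q via ε: add P.
From P via ε: add J.
From J via ε: add E.
No new states can be added; the closed set is {E, F, J, L, N, P, Q}.

{E, F, J, L, N, P, Q}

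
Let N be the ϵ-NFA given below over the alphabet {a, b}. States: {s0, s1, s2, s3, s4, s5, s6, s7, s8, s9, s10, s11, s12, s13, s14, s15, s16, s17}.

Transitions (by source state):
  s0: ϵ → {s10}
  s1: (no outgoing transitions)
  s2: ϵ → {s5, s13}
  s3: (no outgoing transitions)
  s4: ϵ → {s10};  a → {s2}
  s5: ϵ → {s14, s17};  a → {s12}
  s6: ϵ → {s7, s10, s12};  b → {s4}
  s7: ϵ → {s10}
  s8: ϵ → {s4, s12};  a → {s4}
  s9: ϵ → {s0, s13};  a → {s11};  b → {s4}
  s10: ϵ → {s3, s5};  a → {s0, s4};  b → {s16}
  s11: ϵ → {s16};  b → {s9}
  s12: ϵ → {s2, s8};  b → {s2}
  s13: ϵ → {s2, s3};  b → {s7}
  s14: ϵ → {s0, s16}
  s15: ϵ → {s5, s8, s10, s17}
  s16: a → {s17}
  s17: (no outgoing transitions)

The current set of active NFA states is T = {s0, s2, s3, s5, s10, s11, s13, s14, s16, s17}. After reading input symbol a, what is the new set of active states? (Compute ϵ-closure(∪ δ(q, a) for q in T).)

s5 on a → {s12}.
s10 on a → {s0, s4}.
s16 on a → {s17}.
No a-transition from s0, s2, s3, s11, s13, s14, s17.
Union after reading a: {s0, s4, s12, s17}.
Now take the ϵ-closure:
From s0 via ϵ: add s10.
From s12 via ϵ: add s2, s8.
From s2 via ϵ: add s5, s13.
From s10 via ϵ: add s3.
From s5 via ϵ: add s14.
From s14 via ϵ: add s16.
No new states can be added; the closed set is {s0, s2, s3, s4, s5, s8, s10, s12, s13, s14, s16, s17}.

{s0, s2, s3, s4, s5, s8, s10, s12, s13, s14, s16, s17}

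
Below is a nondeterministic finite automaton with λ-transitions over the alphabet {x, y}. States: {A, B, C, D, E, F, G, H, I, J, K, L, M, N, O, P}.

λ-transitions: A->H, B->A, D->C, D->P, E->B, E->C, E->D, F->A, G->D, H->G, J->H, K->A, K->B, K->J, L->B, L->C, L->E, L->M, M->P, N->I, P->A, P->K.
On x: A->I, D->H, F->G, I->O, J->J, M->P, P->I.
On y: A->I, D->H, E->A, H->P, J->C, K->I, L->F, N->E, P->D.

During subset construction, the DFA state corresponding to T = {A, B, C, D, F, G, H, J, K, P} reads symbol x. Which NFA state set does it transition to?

A on x → {I}.
D on x → {H}.
F on x → {G}.
J on x → {J}.
P on x → {I}.
No x-transition from B, C, G, H, K.
Union after reading x: {G, H, I, J}.
Now take the λ-closure:
From G via λ: add D.
From D via λ: add C, P.
From P via λ: add A, K.
From K via λ: add B.
No new states can be added; the closed set is {A, B, C, D, G, H, I, J, K, P}.

{A, B, C, D, G, H, I, J, K, P}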